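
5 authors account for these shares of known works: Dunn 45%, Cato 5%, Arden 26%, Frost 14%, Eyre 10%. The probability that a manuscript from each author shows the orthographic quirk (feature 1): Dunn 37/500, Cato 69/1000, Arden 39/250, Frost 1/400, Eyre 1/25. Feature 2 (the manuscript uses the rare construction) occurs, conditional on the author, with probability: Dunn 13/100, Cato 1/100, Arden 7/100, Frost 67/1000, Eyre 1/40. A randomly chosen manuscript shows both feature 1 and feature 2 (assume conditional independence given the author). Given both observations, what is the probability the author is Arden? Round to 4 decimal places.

0.3875

Unnormalized posteriors (prior × likelihood):
  Dunn: 0.45 × 0.074 × 0.13 = 0.004329
  Cato: 0.05 × 0.069 × 0.01 = 0.0000345
  Arden: 0.26 × 0.156 × 0.07 = 0.0028392
  Frost: 0.14 × 0.0025 × 0.067 = 0.00002345
  Eyre: 0.1 × 0.04 × 0.025 = 0.0001
Sum = 0.00732615.
P(Arden | evidence) = 0.0028392 / 0.00732615 ≈ 0.3875.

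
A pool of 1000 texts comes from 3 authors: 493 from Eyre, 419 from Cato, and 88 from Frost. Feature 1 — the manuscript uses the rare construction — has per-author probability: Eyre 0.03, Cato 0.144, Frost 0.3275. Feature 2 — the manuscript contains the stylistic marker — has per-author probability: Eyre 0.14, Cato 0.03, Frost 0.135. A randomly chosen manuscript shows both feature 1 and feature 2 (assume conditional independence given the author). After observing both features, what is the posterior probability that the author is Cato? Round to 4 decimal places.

0.2329

Unnormalized posteriors (prior × likelihood):
  Eyre: 0.493 × 0.03 × 0.14 = 0.0020706
  Cato: 0.419 × 0.144 × 0.03 = 0.00181008
  Frost: 0.088 × 0.3275 × 0.135 = 0.0038907
Total = 0.00777138.
P(Cato | evidence) = 0.00181008 / 0.00777138 ≈ 0.2329.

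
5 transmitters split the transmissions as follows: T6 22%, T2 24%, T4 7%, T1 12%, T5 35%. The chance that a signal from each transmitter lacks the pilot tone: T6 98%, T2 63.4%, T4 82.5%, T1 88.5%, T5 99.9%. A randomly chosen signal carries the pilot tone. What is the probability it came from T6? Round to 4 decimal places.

0.0371

Taking complements, P(pilot | each) = T6 0.02, T2 0.366, T4 0.175, T1 0.115, T5 0.001.
Prior × likelihood for each hypothesis:
  T6: 0.22 × 0.02 = 0.0044
  T2: 0.24 × 0.366 = 0.08784
  T4: 0.07 × 0.175 = 0.01225
  T1: 0.12 × 0.115 = 0.0138
  T5: 0.35 × 0.001 = 0.00035
Normalizing constant = 0.11864.
P(T6 | evidence) = 0.0044 / 0.11864 ≈ 0.0371.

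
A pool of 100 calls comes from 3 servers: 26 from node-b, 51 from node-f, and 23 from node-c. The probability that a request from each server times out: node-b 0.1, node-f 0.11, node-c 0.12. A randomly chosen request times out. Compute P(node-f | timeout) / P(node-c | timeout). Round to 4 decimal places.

2.0326

Compute prior × likelihood for every hypothesis:
  node-b: 0.26 × 0.1 = 0.026
  node-f: 0.51 × 0.11 = 0.0561
  node-c: 0.23 × 0.12 = 0.0276
Sum = 0.1097.
The ratio is 0.0561 / 0.0276 (the normalizer cancels) = 2.0326.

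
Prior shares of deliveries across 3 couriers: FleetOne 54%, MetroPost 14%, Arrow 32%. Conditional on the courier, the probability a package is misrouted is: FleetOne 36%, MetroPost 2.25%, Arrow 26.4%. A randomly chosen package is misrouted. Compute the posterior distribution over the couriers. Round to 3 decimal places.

FleetOne 0.689, MetroPost 0.011, Arrow 0.300

Unnormalized posteriors (prior × likelihood):
  FleetOne: 0.54 × 0.36 = 0.1944
  MetroPost: 0.14 × 0.0225 = 0.00315
  Arrow: 0.32 × 0.264 = 0.08448
Normalizing constant = 0.28203.
P(FleetOne | misrouted) = 0.1944/0.28203 ≈ 0.689
P(MetroPost | misrouted) = 0.00315/0.28203 ≈ 0.011
P(Arrow | misrouted) = 0.08448/0.28203 ≈ 0.300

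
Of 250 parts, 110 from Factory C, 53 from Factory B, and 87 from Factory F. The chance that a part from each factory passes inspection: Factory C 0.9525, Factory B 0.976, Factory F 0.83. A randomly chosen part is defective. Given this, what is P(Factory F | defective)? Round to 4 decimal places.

Taking complements, P(defective | each) = Factory C 0.0475, Factory B 0.024, Factory F 0.17.
Prior × likelihood for each hypothesis:
  Factory C: 0.44 × 0.0475 = 0.0209
  Factory B: 0.212 × 0.024 = 0.005088
  Factory F: 0.348 × 0.17 = 0.05916
Total = 0.085148.
P(Factory F | evidence) = 0.05916 / 0.085148 ≈ 0.6948.

0.6948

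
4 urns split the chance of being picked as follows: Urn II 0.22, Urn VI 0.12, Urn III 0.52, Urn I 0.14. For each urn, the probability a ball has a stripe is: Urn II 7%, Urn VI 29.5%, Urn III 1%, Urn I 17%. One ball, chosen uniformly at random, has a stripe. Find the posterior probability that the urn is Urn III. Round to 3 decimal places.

0.065

Prior × likelihood for each hypothesis:
  Urn II: 0.22 × 0.07 = 0.0154
  Urn VI: 0.12 × 0.295 = 0.0354
  Urn III: 0.52 × 0.01 = 0.0052
  Urn I: 0.14 × 0.17 = 0.0238
Normalizing constant = 0.0798.
P(Urn III | evidence) = 0.0052 / 0.0798 ≈ 0.065.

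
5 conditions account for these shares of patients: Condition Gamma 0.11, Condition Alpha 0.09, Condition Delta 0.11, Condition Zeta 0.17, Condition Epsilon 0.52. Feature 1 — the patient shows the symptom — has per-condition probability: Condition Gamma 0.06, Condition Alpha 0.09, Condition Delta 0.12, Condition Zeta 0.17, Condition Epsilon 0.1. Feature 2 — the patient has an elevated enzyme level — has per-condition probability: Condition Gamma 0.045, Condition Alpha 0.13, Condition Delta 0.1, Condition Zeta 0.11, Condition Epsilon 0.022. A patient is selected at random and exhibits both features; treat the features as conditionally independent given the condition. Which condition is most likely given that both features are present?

Condition Zeta

Compute prior × likelihood for every hypothesis:
  Condition Gamma: 0.11 × 0.06 × 0.045 = 0.000297
  Condition Alpha: 0.09 × 0.09 × 0.13 = 0.001053
  Condition Delta: 0.11 × 0.12 × 0.1 = 0.00132
  Condition Zeta: 0.17 × 0.17 × 0.11 = 0.003179
  Condition Epsilon: 0.52 × 0.1 × 0.022 = 0.001144
Total = 0.006993.
Largest term belongs to Condition Zeta, so Condition Zeta is most probable.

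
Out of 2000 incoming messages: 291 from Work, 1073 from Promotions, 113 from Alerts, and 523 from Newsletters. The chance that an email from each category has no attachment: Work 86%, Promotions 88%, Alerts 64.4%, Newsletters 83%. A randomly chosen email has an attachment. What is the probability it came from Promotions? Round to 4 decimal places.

0.4312

Taking complements, P(attachment | each) = Work 0.14, Promotions 0.12, Alerts 0.356, Newsletters 0.17.
Prior × likelihood for each hypothesis:
  Work: 0.1455 × 0.14 = 0.02037
  Promotions: 0.5365 × 0.12 = 0.06438
  Alerts: 0.0565 × 0.356 = 0.020114
  Newsletters: 0.2615 × 0.17 = 0.044455
Total = 0.149319.
P(Promotions | evidence) = 0.06438 / 0.149319 ≈ 0.4312.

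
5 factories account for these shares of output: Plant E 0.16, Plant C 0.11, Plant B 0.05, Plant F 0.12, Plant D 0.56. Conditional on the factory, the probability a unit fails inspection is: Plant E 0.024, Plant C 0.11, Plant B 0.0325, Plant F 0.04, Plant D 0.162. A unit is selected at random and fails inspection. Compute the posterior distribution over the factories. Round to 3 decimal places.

Plant E 0.034, Plant C 0.107, Plant B 0.014, Plant F 0.042, Plant D 0.802

Prior × likelihood for each hypothesis:
  Plant E: 0.16 × 0.024 = 0.00384
  Plant C: 0.11 × 0.11 = 0.0121
  Plant B: 0.05 × 0.0325 = 0.001625
  Plant F: 0.12 × 0.04 = 0.0048
  Plant D: 0.56 × 0.162 = 0.09072
Sum = 0.113085.
P(Plant E | nonconforming) = 0.00384/0.113085 ≈ 0.034
P(Plant C | nonconforming) = 0.0121/0.113085 ≈ 0.107
P(Plant B | nonconforming) = 0.001625/0.113085 ≈ 0.014
P(Plant F | nonconforming) = 0.0048/0.113085 ≈ 0.042
P(Plant D | nonconforming) = 0.09072/0.113085 ≈ 0.802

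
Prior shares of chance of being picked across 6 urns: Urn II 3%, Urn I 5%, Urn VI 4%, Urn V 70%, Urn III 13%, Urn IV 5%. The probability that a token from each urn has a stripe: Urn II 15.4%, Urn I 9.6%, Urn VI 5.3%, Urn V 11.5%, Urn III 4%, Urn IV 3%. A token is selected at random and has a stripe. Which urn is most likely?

Urn V

Compute prior × likelihood for every hypothesis:
  Urn II: 0.03 × 0.154 = 0.00462
  Urn I: 0.05 × 0.096 = 0.0048
  Urn VI: 0.04 × 0.053 = 0.00212
  Urn V: 0.7 × 0.115 = 0.0805
  Urn III: 0.13 × 0.04 = 0.0052
  Urn IV: 0.05 × 0.03 = 0.0015
Normalizing constant = 0.09874.
Largest term belongs to Urn V, so Urn V is most probable.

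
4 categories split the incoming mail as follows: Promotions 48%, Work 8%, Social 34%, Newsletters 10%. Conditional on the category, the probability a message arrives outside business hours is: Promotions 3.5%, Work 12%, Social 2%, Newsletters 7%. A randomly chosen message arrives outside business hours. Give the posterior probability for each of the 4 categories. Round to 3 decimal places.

Compute prior × likelihood for every hypothesis:
  Promotions: 0.48 × 0.035 = 0.0168
  Work: 0.08 × 0.12 = 0.0096
  Social: 0.34 × 0.02 = 0.0068
  Newsletters: 0.1 × 0.07 = 0.007
Normalizing constant = 0.0402.
P(Promotions | off-hours) = 0.0168/0.0402 ≈ 0.418
P(Work | off-hours) = 0.0096/0.0402 ≈ 0.239
P(Social | off-hours) = 0.0068/0.0402 ≈ 0.169
P(Newsletters | off-hours) = 0.007/0.0402 ≈ 0.174

Promotions 0.418, Work 0.239, Social 0.169, Newsletters 0.174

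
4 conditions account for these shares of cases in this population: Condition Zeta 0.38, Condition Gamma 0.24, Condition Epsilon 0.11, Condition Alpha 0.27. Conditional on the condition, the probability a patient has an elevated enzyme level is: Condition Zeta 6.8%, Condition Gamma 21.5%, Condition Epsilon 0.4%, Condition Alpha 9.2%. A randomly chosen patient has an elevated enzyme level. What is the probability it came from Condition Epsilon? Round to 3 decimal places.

0.004

Unnormalized posteriors (prior × likelihood):
  Condition Zeta: 0.38 × 0.068 = 0.02584
  Condition Gamma: 0.24 × 0.215 = 0.0516
  Condition Epsilon: 0.11 × 0.004 = 0.00044
  Condition Alpha: 0.27 × 0.092 = 0.02484
Total = 0.10272.
P(Condition Epsilon | evidence) = 0.00044 / 0.10272 ≈ 0.004.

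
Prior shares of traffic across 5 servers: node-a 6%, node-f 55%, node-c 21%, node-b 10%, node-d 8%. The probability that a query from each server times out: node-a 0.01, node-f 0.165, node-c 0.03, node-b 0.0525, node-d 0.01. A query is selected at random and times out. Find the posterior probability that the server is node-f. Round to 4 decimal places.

0.8751

Unnormalized posteriors (prior × likelihood):
  node-a: 0.06 × 0.01 = 0.0006
  node-f: 0.55 × 0.165 = 0.09075
  node-c: 0.21 × 0.03 = 0.0063
  node-b: 0.1 × 0.0525 = 0.00525
  node-d: 0.08 × 0.01 = 0.0008
Total = 0.1037.
P(node-f | evidence) = 0.09075 / 0.1037 ≈ 0.8751.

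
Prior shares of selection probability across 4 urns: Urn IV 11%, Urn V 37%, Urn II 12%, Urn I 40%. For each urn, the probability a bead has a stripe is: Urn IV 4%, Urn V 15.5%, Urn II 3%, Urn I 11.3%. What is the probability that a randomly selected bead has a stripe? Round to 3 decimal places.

Unnormalized posteriors (prior × likelihood):
  Urn IV: 0.11 × 0.04 = 0.0044
  Urn V: 0.37 × 0.155 = 0.05735
  Urn II: 0.12 × 0.03 = 0.0036
  Urn I: 0.4 × 0.113 = 0.0452
P(striped) = 0.0044 + 0.05735 + 0.0036 + 0.0452 = 0.11055 → 0.111.

0.111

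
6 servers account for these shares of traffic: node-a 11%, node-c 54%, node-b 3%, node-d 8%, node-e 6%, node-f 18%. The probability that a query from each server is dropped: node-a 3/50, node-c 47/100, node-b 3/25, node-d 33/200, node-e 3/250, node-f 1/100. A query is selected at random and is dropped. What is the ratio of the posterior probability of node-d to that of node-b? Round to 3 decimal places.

3.667

Unnormalized posteriors (prior × likelihood):
  node-a: 0.11 × 0.06 = 0.0066
  node-c: 0.54 × 0.47 = 0.2538
  node-b: 0.03 × 0.12 = 0.0036
  node-d: 0.08 × 0.165 = 0.0132
  node-e: 0.06 × 0.012 = 0.00072
  node-f: 0.18 × 0.01 = 0.0018
Sum = 0.27972.
The ratio is 0.0132 / 0.0036 (the normalizer cancels) = 3.667.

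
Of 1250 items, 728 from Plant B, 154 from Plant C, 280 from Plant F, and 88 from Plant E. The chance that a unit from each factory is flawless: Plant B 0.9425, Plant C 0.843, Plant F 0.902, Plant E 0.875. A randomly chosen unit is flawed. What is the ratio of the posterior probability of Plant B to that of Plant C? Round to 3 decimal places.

1.731

Taking complements, P(flawed | each) = Plant B 0.0575, Plant C 0.157, Plant F 0.098, Plant E 0.125.
Prior × likelihood for each hypothesis:
  Plant B: 0.5824 × 0.0575 = 0.033488
  Plant C: 0.1232 × 0.157 = 0.0193424
  Plant F: 0.224 × 0.098 = 0.021952
  Plant E: 0.0704 × 0.125 = 0.0088
Total = 0.0835824.
The ratio is 0.033488 / 0.0193424 (the normalizer cancels) = 1.731.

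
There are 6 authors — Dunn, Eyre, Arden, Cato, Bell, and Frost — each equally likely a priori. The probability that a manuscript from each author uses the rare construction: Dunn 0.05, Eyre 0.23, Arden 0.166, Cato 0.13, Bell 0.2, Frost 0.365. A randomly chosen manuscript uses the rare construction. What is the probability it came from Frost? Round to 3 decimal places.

0.320

Since the prior is uniform, the posterior is proportional to the likelihood:
  Dunn: 0.05
  Eyre: 0.23
  Arden: 0.166
  Cato: 0.13
  Bell: 0.2
  Frost: 0.365
Total = 1.141.
P(Frost | evidence) = 0.365 / 1.141 ≈ 0.320.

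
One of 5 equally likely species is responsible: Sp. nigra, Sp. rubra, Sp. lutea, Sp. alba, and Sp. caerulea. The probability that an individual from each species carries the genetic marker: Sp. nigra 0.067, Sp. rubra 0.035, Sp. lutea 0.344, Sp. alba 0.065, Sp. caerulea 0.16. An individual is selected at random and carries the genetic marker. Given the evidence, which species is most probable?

Since the prior is uniform, the posterior is proportional to the likelihood:
  Sp. nigra: 0.067
  Sp. rubra: 0.035
  Sp. lutea: 0.344
  Sp. alba: 0.065
  Sp. caerulea: 0.16
Sum = 0.671.
Largest term belongs to Sp. lutea, so Sp. lutea is most probable.

Sp. lutea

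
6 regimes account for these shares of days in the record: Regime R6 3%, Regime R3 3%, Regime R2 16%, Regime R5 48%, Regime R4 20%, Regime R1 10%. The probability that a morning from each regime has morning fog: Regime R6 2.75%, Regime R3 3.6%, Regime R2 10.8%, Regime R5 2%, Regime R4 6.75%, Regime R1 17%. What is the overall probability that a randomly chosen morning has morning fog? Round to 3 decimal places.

0.059

Compute prior × likelihood for every hypothesis:
  Regime R6: 0.03 × 0.0275 = 0.000825
  Regime R3: 0.03 × 0.036 = 0.00108
  Regime R2: 0.16 × 0.108 = 0.01728
  Regime R5: 0.48 × 0.02 = 0.0096
  Regime R4: 0.2 × 0.0675 = 0.0135
  Regime R1: 0.1 × 0.17 = 0.017
P(fog) = 0.000825 + 0.00108 + 0.01728 + 0.0096 + 0.0135 + 0.017 = 0.059285 → 0.059.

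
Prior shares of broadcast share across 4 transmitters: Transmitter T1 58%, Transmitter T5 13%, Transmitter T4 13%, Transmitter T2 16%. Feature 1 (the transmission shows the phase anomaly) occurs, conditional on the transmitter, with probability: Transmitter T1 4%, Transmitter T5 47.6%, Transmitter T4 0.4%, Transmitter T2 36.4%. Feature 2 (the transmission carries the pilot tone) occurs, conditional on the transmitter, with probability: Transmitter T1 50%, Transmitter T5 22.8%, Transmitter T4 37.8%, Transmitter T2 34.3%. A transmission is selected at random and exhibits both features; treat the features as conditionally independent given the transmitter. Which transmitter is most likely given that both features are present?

Compute prior × likelihood for every hypothesis:
  Transmitter T1: 0.58 × 0.04 × 0.5 = 0.0116
  Transmitter T5: 0.13 × 0.476 × 0.228 = 0.01410864
  Transmitter T4: 0.13 × 0.004 × 0.378 = 0.00019656
  Transmitter T2: 0.16 × 0.364 × 0.343 = 0.01997632
Sum = 0.04588152.
Largest term belongs to Transmitter T2, so Transmitter T2 is most probable.

Transmitter T2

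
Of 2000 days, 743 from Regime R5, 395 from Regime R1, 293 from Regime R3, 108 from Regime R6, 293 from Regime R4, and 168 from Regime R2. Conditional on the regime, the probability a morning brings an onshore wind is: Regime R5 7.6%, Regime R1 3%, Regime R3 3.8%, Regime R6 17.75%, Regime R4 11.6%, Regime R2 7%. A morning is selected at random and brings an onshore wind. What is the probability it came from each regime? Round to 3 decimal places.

Prior × likelihood for each hypothesis:
  Regime R5: 0.3715 × 0.076 = 0.028234
  Regime R1: 0.1975 × 0.03 = 0.005925
  Regime R3: 0.1465 × 0.038 = 0.005567
  Regime R6: 0.054 × 0.1775 = 0.009585
  Regime R4: 0.1465 × 0.116 = 0.016994
  Regime R2: 0.084 × 0.07 = 0.00588
Total = 0.072185.
P(Regime R5 | onshore) = 0.028234/0.072185 ≈ 0.391
P(Regime R1 | onshore) = 0.005925/0.072185 ≈ 0.082
P(Regime R3 | onshore) = 0.005567/0.072185 ≈ 0.077
P(Regime R6 | onshore) = 0.009585/0.072185 ≈ 0.133
P(Regime R4 | onshore) = 0.016994/0.072185 ≈ 0.235
P(Regime R2 | onshore) = 0.00588/0.072185 ≈ 0.081

Regime R5 0.391, Regime R1 0.082, Regime R3 0.077, Regime R6 0.133, Regime R4 0.235, Regime R2 0.081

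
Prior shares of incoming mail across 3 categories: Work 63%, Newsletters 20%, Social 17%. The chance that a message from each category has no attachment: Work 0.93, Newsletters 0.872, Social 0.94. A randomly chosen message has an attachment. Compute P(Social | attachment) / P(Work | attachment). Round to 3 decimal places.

Taking complements, P(attachment | each) = Work 0.07, Newsletters 0.128, Social 0.06.
Prior × likelihood for each hypothesis:
  Work: 0.63 × 0.07 = 0.0441
  Newsletters: 0.2 × 0.128 = 0.0256
  Social: 0.17 × 0.06 = 0.0102
Sum = 0.0799.
The ratio is 0.0102 / 0.0441 (the normalizer cancels) = 0.231.

0.231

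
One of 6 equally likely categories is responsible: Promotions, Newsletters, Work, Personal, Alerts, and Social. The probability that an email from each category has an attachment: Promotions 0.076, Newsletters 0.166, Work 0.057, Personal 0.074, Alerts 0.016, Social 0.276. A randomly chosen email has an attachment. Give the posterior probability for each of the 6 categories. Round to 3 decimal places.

Promotions 0.114, Newsletters 0.250, Work 0.086, Personal 0.111, Alerts 0.024, Social 0.415

With a uniform prior (1/6 each), posterior ∝ likelihood:
  Promotions: 0.076
  Newsletters: 0.166
  Work: 0.057
  Personal: 0.074
  Alerts: 0.016
  Social: 0.276
Total = 0.665.
P(Promotions | attachment) = 0.076/0.665 ≈ 0.114
P(Newsletters | attachment) = 0.166/0.665 ≈ 0.250
P(Work | attachment) = 0.057/0.665 ≈ 0.086
P(Personal | attachment) = 0.074/0.665 ≈ 0.111
P(Alerts | attachment) = 0.016/0.665 ≈ 0.024
P(Social | attachment) = 0.276/0.665 ≈ 0.415
(Check: 0.114+0.250+0.086+0.111+0.024+0.415 = 1.000.)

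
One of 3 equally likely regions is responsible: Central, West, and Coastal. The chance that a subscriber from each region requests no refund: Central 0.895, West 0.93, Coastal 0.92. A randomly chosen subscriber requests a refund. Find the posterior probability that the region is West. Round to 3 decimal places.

Taking complements, P(refund | each) = Central 0.105, West 0.07, Coastal 0.08.
Since the prior is uniform, the posterior is proportional to the likelihood:
  Central: 0.105
  West: 0.07
  Coastal: 0.08
Normalizing constant = 0.255.
P(West | evidence) = 0.07 / 0.255 ≈ 0.275.

0.275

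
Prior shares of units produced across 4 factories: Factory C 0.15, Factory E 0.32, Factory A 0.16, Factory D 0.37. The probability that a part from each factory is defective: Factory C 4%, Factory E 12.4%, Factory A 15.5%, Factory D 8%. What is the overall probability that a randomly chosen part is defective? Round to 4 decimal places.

Prior × likelihood for each hypothesis:
  Factory C: 0.15 × 0.04 = 0.006
  Factory E: 0.32 × 0.124 = 0.03968
  Factory A: 0.16 × 0.155 = 0.0248
  Factory D: 0.37 × 0.08 = 0.0296
P(defective) = 0.006 + 0.03968 + 0.0248 + 0.0296 = 0.10008 → 0.1001.

0.1001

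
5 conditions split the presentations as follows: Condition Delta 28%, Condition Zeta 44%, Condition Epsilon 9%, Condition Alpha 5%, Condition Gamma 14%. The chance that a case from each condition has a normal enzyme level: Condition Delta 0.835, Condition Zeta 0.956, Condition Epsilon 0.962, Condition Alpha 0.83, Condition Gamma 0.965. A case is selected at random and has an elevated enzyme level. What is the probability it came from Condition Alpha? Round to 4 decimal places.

Taking complements, P(elevated | each) = Condition Delta 0.165, Condition Zeta 0.044, Condition Epsilon 0.038, Condition Alpha 0.17, Condition Gamma 0.035.
By Bayes' rule, posterior ∝ prior × likelihood:
  Condition Delta: 0.28 × 0.165 = 0.0462
  Condition Zeta: 0.44 × 0.044 = 0.01936
  Condition Epsilon: 0.09 × 0.038 = 0.00342
  Condition Alpha: 0.05 × 0.17 = 0.0085
  Condition Gamma: 0.14 × 0.035 = 0.0049
Sum = 0.08238.
P(Condition Alpha | evidence) = 0.0085 / 0.08238 ≈ 0.1032.

0.1032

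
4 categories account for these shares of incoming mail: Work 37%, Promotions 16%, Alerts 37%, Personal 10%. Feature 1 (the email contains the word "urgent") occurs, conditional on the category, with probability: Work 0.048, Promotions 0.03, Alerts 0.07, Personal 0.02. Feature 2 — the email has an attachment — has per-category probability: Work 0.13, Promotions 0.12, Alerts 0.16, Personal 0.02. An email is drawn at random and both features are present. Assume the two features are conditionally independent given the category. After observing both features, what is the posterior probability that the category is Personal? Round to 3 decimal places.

By Bayes' rule, posterior ∝ prior × likelihood:
  Work: 0.37 × 0.048 × 0.13 = 0.0023088
  Promotions: 0.16 × 0.03 × 0.12 = 0.000576
  Alerts: 0.37 × 0.07 × 0.16 = 0.004144
  Personal: 0.1 × 0.02 × 0.02 = 0.00004
Total = 0.0070688.
P(Personal | evidence) = 0.00004 / 0.0070688 ≈ 0.006.

0.006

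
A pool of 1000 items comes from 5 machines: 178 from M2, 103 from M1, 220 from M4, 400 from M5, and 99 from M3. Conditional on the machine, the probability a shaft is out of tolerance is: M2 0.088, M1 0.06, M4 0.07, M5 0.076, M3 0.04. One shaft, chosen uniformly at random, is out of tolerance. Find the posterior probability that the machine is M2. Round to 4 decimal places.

0.2188

Unnormalized posteriors (prior × likelihood):
  M2: 0.178 × 0.088 = 0.015664
  M1: 0.103 × 0.06 = 0.00618
  M4: 0.22 × 0.07 = 0.0154
  M5: 0.4 × 0.076 = 0.0304
  M3: 0.099 × 0.04 = 0.00396
Total = 0.071604.
P(M2 | evidence) = 0.015664 / 0.071604 ≈ 0.2188.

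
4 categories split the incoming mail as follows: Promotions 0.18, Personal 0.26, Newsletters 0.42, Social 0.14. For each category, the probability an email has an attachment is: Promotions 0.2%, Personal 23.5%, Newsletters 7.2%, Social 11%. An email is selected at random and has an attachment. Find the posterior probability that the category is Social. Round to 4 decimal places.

0.1438

Unnormalized posteriors (prior × likelihood):
  Promotions: 0.18 × 0.002 = 0.00036
  Personal: 0.26 × 0.235 = 0.0611
  Newsletters: 0.42 × 0.072 = 0.03024
  Social: 0.14 × 0.11 = 0.0154
Normalizing constant = 0.1071.
P(Social | evidence) = 0.0154 / 0.1071 ≈ 0.1438.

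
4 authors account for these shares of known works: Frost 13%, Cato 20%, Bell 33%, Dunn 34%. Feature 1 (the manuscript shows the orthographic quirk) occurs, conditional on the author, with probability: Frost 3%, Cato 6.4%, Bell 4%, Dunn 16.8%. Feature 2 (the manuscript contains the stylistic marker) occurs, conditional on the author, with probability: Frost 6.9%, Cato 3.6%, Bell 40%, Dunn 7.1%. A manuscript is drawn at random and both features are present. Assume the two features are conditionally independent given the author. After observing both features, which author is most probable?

Compute prior × likelihood for every hypothesis:
  Frost: 0.13 × 0.03 × 0.069 = 0.0002691
  Cato: 0.2 × 0.064 × 0.036 = 0.0004608
  Bell: 0.33 × 0.04 × 0.4 = 0.00528
  Dunn: 0.34 × 0.168 × 0.071 = 0.00405552
Sum = 0.01006542.
Largest term belongs to Bell, so Bell is most probable.

Bell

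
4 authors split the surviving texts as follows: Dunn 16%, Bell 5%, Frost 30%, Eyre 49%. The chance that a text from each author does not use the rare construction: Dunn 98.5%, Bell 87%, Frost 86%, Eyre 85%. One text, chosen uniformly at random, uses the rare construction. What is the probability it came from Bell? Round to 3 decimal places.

0.052

Taking complements, P(rare-form | each) = Dunn 0.015, Bell 0.13, Frost 0.14, Eyre 0.15.
By Bayes' rule, posterior ∝ prior × likelihood:
  Dunn: 0.16 × 0.015 = 0.0024
  Bell: 0.05 × 0.13 = 0.0065
  Frost: 0.3 × 0.14 = 0.042
  Eyre: 0.49 × 0.15 = 0.0735
Sum = 0.1244.
P(Bell | evidence) = 0.0065 / 0.1244 ≈ 0.052.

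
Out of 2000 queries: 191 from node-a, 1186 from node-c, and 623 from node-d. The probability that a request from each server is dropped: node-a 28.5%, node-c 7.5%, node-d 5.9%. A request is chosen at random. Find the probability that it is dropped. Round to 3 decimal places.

0.090

Unnormalized posteriors (prior × likelihood):
  node-a: 0.0955 × 0.285 = 0.0272175
  node-c: 0.593 × 0.075 = 0.044475
  node-d: 0.3115 × 0.059 = 0.0183785
P(dropped) = 0.0272175 + 0.044475 + 0.0183785 = 0.090071 → 0.090.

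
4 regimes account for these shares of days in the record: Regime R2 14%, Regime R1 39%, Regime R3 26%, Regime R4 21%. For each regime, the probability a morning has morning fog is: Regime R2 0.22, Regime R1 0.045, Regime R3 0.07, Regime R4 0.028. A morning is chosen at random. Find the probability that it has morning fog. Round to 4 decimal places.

Compute prior × likelihood for every hypothesis:
  Regime R2: 0.14 × 0.22 = 0.0308
  Regime R1: 0.39 × 0.045 = 0.01755
  Regime R3: 0.26 × 0.07 = 0.0182
  Regime R4: 0.21 × 0.028 = 0.00588
P(fog) = 0.0308 + 0.01755 + 0.0182 + 0.00588 = 0.07243 → 0.0724.

0.0724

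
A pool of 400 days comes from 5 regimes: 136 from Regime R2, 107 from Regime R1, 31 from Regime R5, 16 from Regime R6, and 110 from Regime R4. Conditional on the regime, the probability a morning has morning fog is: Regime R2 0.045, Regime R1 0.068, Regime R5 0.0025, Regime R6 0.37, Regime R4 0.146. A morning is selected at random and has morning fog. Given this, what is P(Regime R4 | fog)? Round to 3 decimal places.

Compute prior × likelihood for every hypothesis:
  Regime R2: 0.34 × 0.045 = 0.0153
  Regime R1: 0.2675 × 0.068 = 0.01819
  Regime R5: 0.0775 × 0.0025 = 0.00019375
  Regime R6: 0.04 × 0.37 = 0.0148
  Regime R4: 0.275 × 0.146 = 0.04015
Normalizing constant = 0.08863375.
P(Regime R4 | evidence) = 0.04015 / 0.08863375 ≈ 0.453.

0.453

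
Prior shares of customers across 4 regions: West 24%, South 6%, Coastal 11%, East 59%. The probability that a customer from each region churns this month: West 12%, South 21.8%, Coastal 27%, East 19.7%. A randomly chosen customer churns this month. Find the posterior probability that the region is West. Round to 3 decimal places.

Compute prior × likelihood for every hypothesis:
  West: 0.24 × 0.12 = 0.0288
  South: 0.06 × 0.218 = 0.01308
  Coastal: 0.11 × 0.27 = 0.0297
  East: 0.59 × 0.197 = 0.11623
Normalizing constant = 0.18781.
P(West | evidence) = 0.0288 / 0.18781 ≈ 0.153.

0.153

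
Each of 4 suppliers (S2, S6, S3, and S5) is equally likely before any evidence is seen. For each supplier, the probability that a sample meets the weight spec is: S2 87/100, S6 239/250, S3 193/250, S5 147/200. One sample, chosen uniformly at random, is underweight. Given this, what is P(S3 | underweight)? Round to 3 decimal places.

0.342

Taking complements, P(underweight | each) = S2 0.13, S6 0.044, S3 0.228, S5 0.265.
Since the prior is uniform, the posterior is proportional to the likelihood:
  S2: 0.13
  S6: 0.044
  S3: 0.228
  S5: 0.265
Normalizing constant = 0.667.
P(S3 | evidence) = 0.228 / 0.667 ≈ 0.342.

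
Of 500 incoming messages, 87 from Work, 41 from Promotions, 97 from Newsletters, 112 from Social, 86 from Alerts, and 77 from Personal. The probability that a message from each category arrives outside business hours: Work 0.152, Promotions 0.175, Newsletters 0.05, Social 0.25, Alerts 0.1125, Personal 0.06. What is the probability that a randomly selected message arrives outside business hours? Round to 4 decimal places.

By Bayes' rule, posterior ∝ prior × likelihood:
  Work: 0.174 × 0.152 = 0.026448
  Promotions: 0.082 × 0.175 = 0.01435
  Newsletters: 0.194 × 0.05 = 0.0097
  Social: 0.224 × 0.25 = 0.056
  Alerts: 0.172 × 0.1125 = 0.01935
  Personal: 0.154 × 0.06 = 0.00924
P(off-hours) = 0.026448 + 0.01435 + 0.0097 + 0.056 + 0.01935 + 0.00924 = 0.135088 → 0.1351.

0.1351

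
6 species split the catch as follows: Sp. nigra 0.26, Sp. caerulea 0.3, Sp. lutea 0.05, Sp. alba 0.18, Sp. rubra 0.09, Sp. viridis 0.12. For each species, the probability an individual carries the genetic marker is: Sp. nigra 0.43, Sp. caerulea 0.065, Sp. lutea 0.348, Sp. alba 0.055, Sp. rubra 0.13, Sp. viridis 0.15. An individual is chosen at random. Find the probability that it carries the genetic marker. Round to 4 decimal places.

0.1883

By Bayes' rule, posterior ∝ prior × likelihood:
  Sp. nigra: 0.26 × 0.43 = 0.1118
  Sp. caerulea: 0.3 × 0.065 = 0.0195
  Sp. lutea: 0.05 × 0.348 = 0.0174
  Sp. alba: 0.18 × 0.055 = 0.0099
  Sp. rubra: 0.09 × 0.13 = 0.0117
  Sp. viridis: 0.12 × 0.15 = 0.018
P(marker) = 0.1118 + 0.0195 + 0.0174 + 0.0099 + 0.0117 + 0.018 = 0.1883 → 0.1883.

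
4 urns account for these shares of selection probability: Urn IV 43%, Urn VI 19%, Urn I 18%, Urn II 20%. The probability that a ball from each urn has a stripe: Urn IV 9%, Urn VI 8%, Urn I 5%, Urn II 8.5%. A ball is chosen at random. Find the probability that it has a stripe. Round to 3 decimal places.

Prior × likelihood for each hypothesis:
  Urn IV: 0.43 × 0.09 = 0.0387
  Urn VI: 0.19 × 0.08 = 0.0152
  Urn I: 0.18 × 0.05 = 0.009
  Urn II: 0.2 × 0.085 = 0.017
P(striped) = 0.0387 + 0.0152 + 0.009 + 0.017 = 0.0799 → 0.080.

0.080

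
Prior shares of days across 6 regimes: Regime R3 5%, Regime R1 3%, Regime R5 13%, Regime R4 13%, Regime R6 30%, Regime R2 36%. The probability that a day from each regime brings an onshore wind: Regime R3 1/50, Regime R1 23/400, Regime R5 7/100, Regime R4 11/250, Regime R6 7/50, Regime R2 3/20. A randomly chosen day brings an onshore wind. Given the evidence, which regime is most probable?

Regime R2

Prior × likelihood for each hypothesis:
  Regime R3: 0.05 × 0.02 = 0.001
  Regime R1: 0.03 × 0.0575 = 0.001725
  Regime R5: 0.13 × 0.07 = 0.0091
  Regime R4: 0.13 × 0.044 = 0.00572
  Regime R6: 0.3 × 0.14 = 0.042
  Regime R2: 0.36 × 0.15 = 0.054
Total = 0.113545.
Largest term belongs to Regime R2, so Regime R2 is most probable.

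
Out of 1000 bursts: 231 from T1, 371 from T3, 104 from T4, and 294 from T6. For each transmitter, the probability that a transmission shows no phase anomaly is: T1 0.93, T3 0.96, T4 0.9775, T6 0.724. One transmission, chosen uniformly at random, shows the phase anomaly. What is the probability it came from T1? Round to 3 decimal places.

0.141

Taking complements, P(anomaly | each) = T1 0.07, T3 0.04, T4 0.0225, T6 0.276.
By Bayes' rule, posterior ∝ prior × likelihood:
  T1: 0.231 × 0.07 = 0.01617
  T3: 0.371 × 0.04 = 0.01484
  T4: 0.104 × 0.0225 = 0.00234
  T6: 0.294 × 0.276 = 0.081144
Total = 0.114494.
P(T1 | evidence) = 0.01617 / 0.114494 ≈ 0.141.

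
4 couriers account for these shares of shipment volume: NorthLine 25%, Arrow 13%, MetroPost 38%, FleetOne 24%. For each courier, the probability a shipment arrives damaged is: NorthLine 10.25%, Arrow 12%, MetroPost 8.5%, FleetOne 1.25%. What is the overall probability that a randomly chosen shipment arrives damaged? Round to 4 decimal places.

0.0765

Compute prior × likelihood for every hypothesis:
  NorthLine: 0.25 × 0.1025 = 0.025625
  Arrow: 0.13 × 0.12 = 0.0156
  MetroPost: 0.38 × 0.085 = 0.0323
  FleetOne: 0.24 × 0.0125 = 0.003
P(damaged) = 0.025625 + 0.0156 + 0.0323 + 0.003 = 0.076525 → 0.0765.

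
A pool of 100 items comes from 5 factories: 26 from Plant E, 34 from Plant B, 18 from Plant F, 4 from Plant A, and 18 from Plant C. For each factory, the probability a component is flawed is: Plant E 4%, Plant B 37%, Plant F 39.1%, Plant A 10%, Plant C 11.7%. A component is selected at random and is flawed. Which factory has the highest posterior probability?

Compute prior × likelihood for every hypothesis:
  Plant E: 0.26 × 0.04 = 0.0104
  Plant B: 0.34 × 0.37 = 0.1258
  Plant F: 0.18 × 0.391 = 0.07038
  Plant A: 0.04 × 0.1 = 0.004
  Plant C: 0.18 × 0.117 = 0.02106
Total = 0.23164.
Largest term belongs to Plant B, so Plant B is most probable.

Plant B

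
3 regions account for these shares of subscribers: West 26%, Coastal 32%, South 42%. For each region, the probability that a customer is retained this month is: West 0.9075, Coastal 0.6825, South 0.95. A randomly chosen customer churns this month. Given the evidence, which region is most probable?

Taking complements, P(churn | each) = West 0.0925, Coastal 0.3175, South 0.05.
Unnormalized posteriors (prior × likelihood):
  West: 0.26 × 0.0925 = 0.02405
  Coastal: 0.32 × 0.3175 = 0.1016
  South: 0.42 × 0.05 = 0.021
Sum = 0.14665.
Largest term belongs to Coastal, so Coastal is most probable.

Coastal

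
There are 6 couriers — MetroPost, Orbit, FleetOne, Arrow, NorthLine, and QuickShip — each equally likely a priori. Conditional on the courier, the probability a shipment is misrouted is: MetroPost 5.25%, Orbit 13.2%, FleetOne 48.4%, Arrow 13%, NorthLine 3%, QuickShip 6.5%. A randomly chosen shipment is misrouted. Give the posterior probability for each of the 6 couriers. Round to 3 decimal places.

MetroPost 0.059, Orbit 0.148, FleetOne 0.542, Arrow 0.145, NorthLine 0.034, QuickShip 0.073

Since the prior is uniform, the posterior is proportional to the likelihood:
  MetroPost: 0.0525
  Orbit: 0.132
  FleetOne: 0.484
  Arrow: 0.13
  NorthLine: 0.03
  QuickShip: 0.065
Total = 0.8935.
P(MetroPost | misrouted) = 0.0525/0.8935 ≈ 0.059
P(Orbit | misrouted) = 0.132/0.8935 ≈ 0.148
P(FleetOne | misrouted) = 0.484/0.8935 ≈ 0.542
P(Arrow | misrouted) = 0.13/0.8935 ≈ 0.145
P(NorthLine | misrouted) = 0.03/0.8935 ≈ 0.034
P(QuickShip | misrouted) = 0.065/0.8935 ≈ 0.073
(Check: 0.059+0.148+0.542+0.145+0.034+0.073 = 1.001.)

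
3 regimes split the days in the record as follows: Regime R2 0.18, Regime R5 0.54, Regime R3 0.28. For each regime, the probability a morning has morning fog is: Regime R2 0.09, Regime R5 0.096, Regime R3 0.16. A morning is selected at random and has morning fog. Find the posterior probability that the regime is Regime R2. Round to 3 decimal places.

0.144

By Bayes' rule, posterior ∝ prior × likelihood:
  Regime R2: 0.18 × 0.09 = 0.0162
  Regime R5: 0.54 × 0.096 = 0.05184
  Regime R3: 0.28 × 0.16 = 0.0448
Sum = 0.11284.
P(Regime R2 | evidence) = 0.0162 / 0.11284 ≈ 0.144.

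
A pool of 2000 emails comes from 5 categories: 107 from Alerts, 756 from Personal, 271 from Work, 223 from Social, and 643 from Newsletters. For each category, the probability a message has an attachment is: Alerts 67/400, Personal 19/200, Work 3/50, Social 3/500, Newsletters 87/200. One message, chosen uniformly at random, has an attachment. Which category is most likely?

Newsletters

Prior × likelihood for each hypothesis:
  Alerts: 0.0535 × 0.1675 = 0.00896125
  Personal: 0.378 × 0.095 = 0.03591
  Work: 0.1355 × 0.06 = 0.00813
  Social: 0.1115 × 0.006 = 0.000669
  Newsletters: 0.3215 × 0.435 = 0.1398525
Total = 0.19352275.
Largest term belongs to Newsletters, so Newsletters is most probable.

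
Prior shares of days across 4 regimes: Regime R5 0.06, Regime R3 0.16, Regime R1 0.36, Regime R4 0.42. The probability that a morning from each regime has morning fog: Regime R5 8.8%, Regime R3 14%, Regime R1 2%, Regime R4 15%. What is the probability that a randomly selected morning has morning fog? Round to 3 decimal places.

By Bayes' rule, posterior ∝ prior × likelihood:
  Regime R5: 0.06 × 0.088 = 0.00528
  Regime R3: 0.16 × 0.14 = 0.0224
  Regime R1: 0.36 × 0.02 = 0.0072
  Regime R4: 0.42 × 0.15 = 0.063
P(fog) = 0.00528 + 0.0224 + 0.0072 + 0.063 = 0.09788 → 0.098.

0.098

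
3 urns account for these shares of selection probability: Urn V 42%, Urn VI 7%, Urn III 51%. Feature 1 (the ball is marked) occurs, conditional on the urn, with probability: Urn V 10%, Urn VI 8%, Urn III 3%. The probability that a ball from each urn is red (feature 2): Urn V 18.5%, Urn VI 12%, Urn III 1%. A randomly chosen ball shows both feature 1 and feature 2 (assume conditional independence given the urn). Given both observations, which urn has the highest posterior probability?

Prior × likelihood for each hypothesis:
  Urn V: 0.42 × 0.1 × 0.185 = 0.00777
  Urn VI: 0.07 × 0.08 × 0.12 = 0.000672
  Urn III: 0.51 × 0.03 × 0.01 = 0.000153
Total = 0.008595.
Largest term belongs to Urn V, so Urn V is most probable.

Urn V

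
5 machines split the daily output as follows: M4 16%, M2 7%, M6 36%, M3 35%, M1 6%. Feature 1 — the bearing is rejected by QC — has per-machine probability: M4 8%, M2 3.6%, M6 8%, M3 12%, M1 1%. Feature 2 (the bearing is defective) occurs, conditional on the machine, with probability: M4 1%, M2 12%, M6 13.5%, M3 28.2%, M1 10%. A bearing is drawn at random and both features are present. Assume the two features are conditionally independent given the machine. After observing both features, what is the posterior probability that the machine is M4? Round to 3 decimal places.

By Bayes' rule, posterior ∝ prior × likelihood:
  M4: 0.16 × 0.08 × 0.01 = 0.000128
  M2: 0.07 × 0.036 × 0.12 = 0.0003024
  M6: 0.36 × 0.08 × 0.135 = 0.003888
  M3: 0.35 × 0.12 × 0.282 = 0.011844
  M1: 0.06 × 0.01 × 0.1 = 0.00006
Total = 0.0162224.
P(M4 | evidence) = 0.000128 / 0.0162224 ≈ 0.008.

0.008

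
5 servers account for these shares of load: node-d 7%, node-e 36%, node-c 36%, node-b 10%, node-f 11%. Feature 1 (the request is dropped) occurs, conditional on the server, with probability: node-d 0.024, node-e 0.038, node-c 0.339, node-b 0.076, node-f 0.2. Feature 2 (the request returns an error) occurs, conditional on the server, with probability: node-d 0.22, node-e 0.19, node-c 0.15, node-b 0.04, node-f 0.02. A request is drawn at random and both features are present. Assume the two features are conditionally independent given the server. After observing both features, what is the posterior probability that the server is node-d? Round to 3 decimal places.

Compute prior × likelihood for every hypothesis:
  node-d: 0.07 × 0.024 × 0.22 = 0.0003696
  node-e: 0.36 × 0.038 × 0.19 = 0.0025992
  node-c: 0.36 × 0.339 × 0.15 = 0.018306
  node-b: 0.1 × 0.076 × 0.04 = 0.000304
  node-f: 0.11 × 0.2 × 0.02 = 0.00044
Total = 0.0220188.
P(node-d | evidence) = 0.0003696 / 0.0220188 ≈ 0.017.

0.017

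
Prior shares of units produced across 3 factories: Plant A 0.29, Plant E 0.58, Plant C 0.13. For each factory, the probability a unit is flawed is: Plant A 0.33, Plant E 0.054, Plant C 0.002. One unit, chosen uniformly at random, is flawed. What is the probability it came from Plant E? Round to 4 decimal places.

Prior × likelihood for each hypothesis:
  Plant A: 0.29 × 0.33 = 0.0957
  Plant E: 0.58 × 0.054 = 0.03132
  Plant C: 0.13 × 0.002 = 0.00026
Total = 0.12728.
P(Plant E | evidence) = 0.03132 / 0.12728 ≈ 0.2461.

0.2461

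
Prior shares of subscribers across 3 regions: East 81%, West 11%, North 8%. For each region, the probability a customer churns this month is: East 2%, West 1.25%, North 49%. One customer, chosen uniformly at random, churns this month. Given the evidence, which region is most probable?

North

Compute prior × likelihood for every hypothesis:
  East: 0.81 × 0.02 = 0.0162
  West: 0.11 × 0.0125 = 0.001375
  North: 0.08 × 0.49 = 0.0392
Total = 0.056775.
Largest term belongs to North, so North is most probable.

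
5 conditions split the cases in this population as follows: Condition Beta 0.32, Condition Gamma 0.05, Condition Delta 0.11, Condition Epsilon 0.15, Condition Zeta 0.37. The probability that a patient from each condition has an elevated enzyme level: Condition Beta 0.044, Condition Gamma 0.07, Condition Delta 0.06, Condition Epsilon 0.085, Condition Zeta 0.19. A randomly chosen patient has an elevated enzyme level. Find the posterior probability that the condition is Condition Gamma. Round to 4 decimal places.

Compute prior × likelihood for every hypothesis:
  Condition Beta: 0.32 × 0.044 = 0.01408
  Condition Gamma: 0.05 × 0.07 = 0.0035
  Condition Delta: 0.11 × 0.06 = 0.0066
  Condition Epsilon: 0.15 × 0.085 = 0.01275
  Condition Zeta: 0.37 × 0.19 = 0.0703
Normalizing constant = 0.10723.
P(Condition Gamma | evidence) = 0.0035 / 0.10723 ≈ 0.0326.

0.0326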